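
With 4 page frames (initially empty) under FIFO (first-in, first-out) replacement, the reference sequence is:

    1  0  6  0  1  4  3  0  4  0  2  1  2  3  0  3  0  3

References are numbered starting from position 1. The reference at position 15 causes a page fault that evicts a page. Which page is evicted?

pos 1: 1 -> miss, frames (1)
pos 2: 0 -> miss, frames (1 0)
pos 3: 6 -> miss, frames (1 0 6)
pos 4: 0 -> hit
pos 5: 1 -> hit
pos 6: 4 -> miss, frames (1 0 6 4)
pos 7: 3 -> miss, evict 1, frames (0 6 4 3)
pos 8: 0 -> hit
pos 9: 4 -> hit
pos 10: 0 -> hit
pos 11: 2 -> miss, evict 0, frames (6 4 3 2)
pos 12: 1 -> miss, evict 6, frames (4 3 2 1)
pos 13: 2 -> hit
pos 14: 3 -> hit
pos 15: 0 -> miss, evict 4, frames (3 2 1 0)
At position 15, page 4 is evicted.

4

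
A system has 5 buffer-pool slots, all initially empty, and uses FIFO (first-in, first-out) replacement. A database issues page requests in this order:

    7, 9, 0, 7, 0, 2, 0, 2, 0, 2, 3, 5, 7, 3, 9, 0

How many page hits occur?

7

7: fault, frames (7)
9: fault, frames (7 9)
0: fault, frames (7 9 0)
7: hit
0: hit
2: fault, frames (7 9 0 2)
0: hit
2: hit
0: hit
2: hit
3: fault, frames (7 9 0 2 3)
5: fault, evict 7, frames (9 0 2 3 5)
7: fault, evict 9, frames (0 2 3 5 7)
3: hit
9: fault, evict 0, frames (2 3 5 7 9)
0: fault, evict 2, frames (3 5 7 9 0)
Hits: 7.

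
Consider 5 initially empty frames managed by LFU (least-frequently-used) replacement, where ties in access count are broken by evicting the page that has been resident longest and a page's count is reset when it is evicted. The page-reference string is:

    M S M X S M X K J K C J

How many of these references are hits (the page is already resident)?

5

M: miss, frames [M]
S: miss, frames [M, S]
M: hit
X: miss, frames [M, S, X]
S: hit
M: hit
X: hit
K: miss, frames [M, S, X, K]
J: miss, frames [M, S, X, K, J]
K: hit
C: miss, evict J, frames [M, S, X, K, C]
J: miss, evict C, frames [M, S, X, K, J]
Hits: 5.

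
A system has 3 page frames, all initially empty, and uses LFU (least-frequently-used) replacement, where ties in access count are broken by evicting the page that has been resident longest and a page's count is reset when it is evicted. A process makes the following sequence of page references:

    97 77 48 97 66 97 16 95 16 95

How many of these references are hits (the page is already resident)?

97 → miss, frames {97}
77 → miss, frames {97,77}
48 → miss, frames {97,77,48}
97 → hit
66 → miss, evict 77, frames {97,48,66}
97 → hit
16 → miss, evict 48, frames {97,66,16}
95 → miss, evict 66, frames {97,16,95}
16 → hit
95 → hit
Hits: 4.

4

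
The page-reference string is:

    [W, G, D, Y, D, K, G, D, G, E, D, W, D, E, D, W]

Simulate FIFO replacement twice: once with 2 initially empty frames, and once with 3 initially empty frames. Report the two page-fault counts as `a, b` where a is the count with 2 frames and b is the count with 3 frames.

2 frames: F F F F . F F F . F . F F F . F → 12 faults.
3 frames: F F F F . F F F . F . F . . . . → 9 faults.
9 < 12: adding a frame reduced faults, as is typical.

12, 9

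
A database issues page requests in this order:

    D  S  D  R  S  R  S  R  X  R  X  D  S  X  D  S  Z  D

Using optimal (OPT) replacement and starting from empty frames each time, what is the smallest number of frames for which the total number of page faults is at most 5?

4

f=1: 18 faults
f=2: 8 faults
f=3: 6 faults
f=4: 5 faults
f=5: 5 faults
Smallest f with faults ≤ 5 is 4.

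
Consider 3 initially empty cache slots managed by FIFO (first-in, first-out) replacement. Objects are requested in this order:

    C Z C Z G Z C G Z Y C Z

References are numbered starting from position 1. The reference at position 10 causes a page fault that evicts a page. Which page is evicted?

C

pos 1: C -> fault, frames {C}
pos 2: Z -> fault, frames {C,Z}
pos 3: C -> hit
pos 4: Z -> hit
pos 5: G -> fault, frames {C,Z,G}
pos 6: Z -> hit
pos 7: C -> hit
pos 8: G -> hit
pos 9: Z -> hit
pos 10: Y -> fault, evict C, frames {Z,G,Y}
At position 10, page C is evicted.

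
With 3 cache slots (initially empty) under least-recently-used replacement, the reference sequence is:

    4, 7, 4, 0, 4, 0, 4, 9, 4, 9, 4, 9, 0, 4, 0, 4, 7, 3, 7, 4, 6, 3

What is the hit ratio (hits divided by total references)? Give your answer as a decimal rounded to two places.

4 → fault, frames [4]
7 → fault, frames [4, 7]
4 → hit
0 → fault, frames [7, 4, 0]
4 → hit
0 → hit
4 → hit
9 → fault, evict 7, frames [0, 4, 9]
4 → hit
9 → hit
4 → hit
9 → hit
0 → hit
4 → hit
0 → hit
4 → hit
7 → fault, evict 9, frames [0, 4, 7]
3 → fault, evict 0, frames [4, 7, 3]
7 → hit
4 → hit
6 → fault, evict 3, frames [7, 4, 6]
3 → fault, evict 7, frames [4, 6, 3]
Hits: 14 of 22 references → 14/22 = 0.6364.

0.64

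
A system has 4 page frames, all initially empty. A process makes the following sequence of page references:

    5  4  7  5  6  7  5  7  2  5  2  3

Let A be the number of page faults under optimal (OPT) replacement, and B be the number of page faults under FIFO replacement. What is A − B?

-1

Under OPT: F F F . F . . . F . . F → 6 faults.
Under FIFO: F F F . F . . . F F . F → 7 faults.
A − B = 6 − 7 = -1.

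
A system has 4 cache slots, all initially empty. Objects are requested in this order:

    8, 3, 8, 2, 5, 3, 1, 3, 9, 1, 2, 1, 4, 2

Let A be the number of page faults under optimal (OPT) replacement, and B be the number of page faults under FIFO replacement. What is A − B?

Under OPT: F F . F F . F . F . . . F . → 7 faults.
Under FIFO: F F . F F . F . F . . . F F → 8 faults.
A − B = 7 − 8 = -1.

-1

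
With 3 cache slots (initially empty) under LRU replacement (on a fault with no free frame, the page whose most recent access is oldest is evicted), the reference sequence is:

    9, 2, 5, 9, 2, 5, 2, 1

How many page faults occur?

9: fault, frames {9}
2: fault, frames {9,2}
5: fault, frames {9,2,5}
9: hit
2: hit
5: hit
2: hit
1: fault, evict 9, frames {5,2,1}
Page faults: 4.

4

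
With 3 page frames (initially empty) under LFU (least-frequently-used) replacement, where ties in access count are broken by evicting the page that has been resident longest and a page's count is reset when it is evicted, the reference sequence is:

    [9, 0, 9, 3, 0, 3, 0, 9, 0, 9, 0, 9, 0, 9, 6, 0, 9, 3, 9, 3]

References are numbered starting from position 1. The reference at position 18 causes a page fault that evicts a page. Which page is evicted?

pos 1: 9 → fault, frames (9)
pos 2: 0 → fault, frames (9 0)
pos 3: 9 → hit
pos 4: 3 → fault, frames (9 0 3)
pos 5: 0 → hit
pos 6: 3 → hit
pos 7: 0 → hit
pos 8: 9 → hit
pos 9: 0 → hit
pos 10: 9 → hit
pos 11: 0 → hit
pos 12: 9 → hit
pos 13: 0 → hit
pos 14: 9 → hit
pos 15: 6 → fault, evict 3, frames (9 0 6)
pos 16: 0 → hit
pos 17: 9 → hit
pos 18: 3 → fault, evict 6, frames (9 0 3)
At position 18, page 6 is evicted.

6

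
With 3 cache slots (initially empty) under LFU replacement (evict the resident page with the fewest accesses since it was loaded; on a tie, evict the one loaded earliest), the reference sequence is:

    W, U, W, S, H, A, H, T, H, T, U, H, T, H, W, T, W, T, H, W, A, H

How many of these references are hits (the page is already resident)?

13

W -> fault, frames [W]
U -> fault, frames [W, U]
W -> hit
S -> fault, frames [W, U, S]
H -> fault, evict U, frames [W, S, H]
A -> fault, evict S, frames [W, H, A]
H -> hit
T -> fault, evict A, frames [W, H, T]
H -> hit
T -> hit
U -> fault, evict W, frames [H, T, U]
H -> hit
T -> hit
H -> hit
W -> fault, evict U, frames [H, T, W]
T -> hit
W -> hit
T -> hit
H -> hit
W -> hit
A -> fault, evict W, frames [H, T, A]
H -> hit
Hits: 13.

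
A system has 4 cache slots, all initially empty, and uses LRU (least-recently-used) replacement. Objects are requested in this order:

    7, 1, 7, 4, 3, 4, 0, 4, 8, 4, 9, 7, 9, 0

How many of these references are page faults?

7 -> fault, frames {7}
1 -> fault, frames {7,1}
7 -> hit
4 -> fault, frames {1,7,4}
3 -> fault, frames {1,7,4,3}
4 -> hit
0 -> fault, evict 1, frames {7,3,4,0}
4 -> hit
8 -> fault, evict 7, frames {3,0,4,8}
4 -> hit
9 -> fault, evict 3, frames {0,8,4,9}
7 -> fault, evict 0, frames {8,4,9,7}
9 -> hit
0 -> fault, evict 8, frames {4,7,9,0}
Page faults: 9.

9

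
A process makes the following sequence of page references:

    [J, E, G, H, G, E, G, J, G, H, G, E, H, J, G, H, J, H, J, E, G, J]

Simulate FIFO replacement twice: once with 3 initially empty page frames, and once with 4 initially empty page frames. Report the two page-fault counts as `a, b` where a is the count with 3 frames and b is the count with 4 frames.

3 frames: F F F F . . . F . . . F . . F F F . . F F . → 11 faults.
4 frames: F F F F . . . . . . . . . . . . . . . . . . → 4 faults.
4 < 11: adding a frame reduced faults, as is typical.

11, 4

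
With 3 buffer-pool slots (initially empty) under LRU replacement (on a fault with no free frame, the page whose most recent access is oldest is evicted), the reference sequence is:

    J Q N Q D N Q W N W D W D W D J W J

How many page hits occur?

11

J → fault, frames (J)
Q → fault, frames (J Q)
N → fault, frames (J Q N)
Q → hit
D → fault, evict J, frames (N Q D)
N → hit
Q → hit
W → fault, evict D, frames (N Q W)
N → hit
W → hit
D → fault, evict Q, frames (N W D)
W → hit
D → hit
W → hit
D → hit
J → fault, evict N, frames (W D J)
W → hit
J → hit
Hits: 11.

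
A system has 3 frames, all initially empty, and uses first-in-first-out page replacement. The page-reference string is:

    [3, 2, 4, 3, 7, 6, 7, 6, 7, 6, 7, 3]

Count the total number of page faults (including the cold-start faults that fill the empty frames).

3: miss, frames (3)
2: miss, frames (3 2)
4: miss, frames (3 2 4)
3: hit
7: miss, evict 3, frames (2 4 7)
6: miss, evict 2, frames (4 7 6)
7: hit
6: hit
7: hit
6: hit
7: hit
3: miss, evict 4, frames (7 6 3)
Page faults: 6.

6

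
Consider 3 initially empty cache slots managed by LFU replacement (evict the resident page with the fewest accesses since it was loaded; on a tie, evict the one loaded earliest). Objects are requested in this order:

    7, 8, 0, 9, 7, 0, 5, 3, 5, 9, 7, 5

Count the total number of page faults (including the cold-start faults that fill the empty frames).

9

7 -> miss, frames {7}
8 -> miss, frames {7,8}
0 -> miss, frames {7,8,0}
9 -> miss, evict 7, frames {8,0,9}
7 -> miss, evict 8, frames {0,9,7}
0 -> hit
5 -> miss, evict 9, frames {0,7,5}
3 -> miss, evict 7, frames {0,5,3}
5 -> hit
9 -> miss, evict 3, frames {0,5,9}
7 -> miss, evict 9, frames {0,5,7}
5 -> hit
Page faults: 9.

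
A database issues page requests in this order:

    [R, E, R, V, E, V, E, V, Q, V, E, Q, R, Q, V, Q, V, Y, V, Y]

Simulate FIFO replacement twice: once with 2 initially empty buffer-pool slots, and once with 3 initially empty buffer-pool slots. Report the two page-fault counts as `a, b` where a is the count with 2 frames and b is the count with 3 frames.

9, 7

2 frames: F F . F . . . . F . F . F F F . . F . . → 9 faults.
3 frames: F F . F . . . . F . . . F . . . . F F . → 7 faults.
7 < 9: adding a frame reduced faults, as is typical.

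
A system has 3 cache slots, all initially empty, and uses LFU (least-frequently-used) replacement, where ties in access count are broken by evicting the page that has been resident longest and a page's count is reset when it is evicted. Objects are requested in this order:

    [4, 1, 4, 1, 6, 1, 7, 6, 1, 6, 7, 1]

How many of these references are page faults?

6

4: miss, frames {4}
1: miss, frames {4,1}
4: hit
1: hit
6: miss, frames {4,1,6}
1: hit
7: miss, evict 6, frames {4,1,7}
6: miss, evict 7, frames {4,1,6}
1: hit
6: hit
7: miss, evict 4, frames {1,6,7}
1: hit
Page faults: 6.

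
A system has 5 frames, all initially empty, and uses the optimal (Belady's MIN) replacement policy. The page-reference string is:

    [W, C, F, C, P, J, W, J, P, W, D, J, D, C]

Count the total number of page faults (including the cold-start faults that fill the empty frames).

W → miss, frames (W)
C → miss, frames (W C)
F → miss, frames (W C F)
C → hit
P → miss, frames (W C F P)
J → miss, frames (W C F P J)
W → hit
J → hit
P → hit
W → hit
D → miss, evict P, frames (W C F J D)
J → hit
D → hit
C → hit
Page faults: 6.

6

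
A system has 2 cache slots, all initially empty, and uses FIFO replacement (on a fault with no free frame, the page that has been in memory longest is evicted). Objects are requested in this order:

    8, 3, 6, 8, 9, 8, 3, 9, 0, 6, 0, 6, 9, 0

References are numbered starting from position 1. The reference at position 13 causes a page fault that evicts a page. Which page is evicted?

pos 1: 8: miss, frames {8}
pos 2: 3: miss, frames {8,3}
pos 3: 6: miss, evict 8, frames {3,6}
pos 4: 8: miss, evict 3, frames {6,8}
pos 5: 9: miss, evict 6, frames {8,9}
pos 6: 8: hit
pos 7: 3: miss, evict 8, frames {9,3}
pos 8: 9: hit
pos 9: 0: miss, evict 9, frames {3,0}
pos 10: 6: miss, evict 3, frames {0,6}
pos 11: 0: hit
pos 12: 6: hit
pos 13: 9: miss, evict 0, frames {6,9}
At position 13, page 0 is evicted.

0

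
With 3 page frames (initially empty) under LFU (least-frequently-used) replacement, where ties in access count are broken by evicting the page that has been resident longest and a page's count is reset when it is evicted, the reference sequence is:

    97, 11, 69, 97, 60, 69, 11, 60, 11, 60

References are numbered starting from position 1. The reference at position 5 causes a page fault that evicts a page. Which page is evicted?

11

pos 1: 97 → fault, frames {97}
pos 2: 11 → fault, frames {97,11}
pos 3: 69 → fault, frames {97,11,69}
pos 4: 97 → hit
pos 5: 60 → fault, evict 11, frames {97,69,60}
At position 5, page 11 is evicted.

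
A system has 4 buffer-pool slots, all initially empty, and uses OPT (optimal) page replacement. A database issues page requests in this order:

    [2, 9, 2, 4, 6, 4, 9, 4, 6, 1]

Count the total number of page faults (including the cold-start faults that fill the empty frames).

2 → fault, frames (2)
9 → fault, frames (2 9)
2 → hit
4 → fault, frames (2 9 4)
6 → fault, frames (2 9 4 6)
4 → hit
9 → hit
4 → hit
6 → hit
1 → fault, evict 6, frames (2 9 4 1)
Page faults: 5.

5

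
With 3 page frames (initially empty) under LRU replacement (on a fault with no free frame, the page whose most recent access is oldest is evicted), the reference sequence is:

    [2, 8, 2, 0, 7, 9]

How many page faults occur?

2 -> miss, frames {2}
8 -> miss, frames {2,8}
2 -> hit
0 -> miss, frames {8,2,0}
7 -> miss, evict 8, frames {2,0,7}
9 -> miss, evict 2, frames {0,7,9}
Page faults: 5.

5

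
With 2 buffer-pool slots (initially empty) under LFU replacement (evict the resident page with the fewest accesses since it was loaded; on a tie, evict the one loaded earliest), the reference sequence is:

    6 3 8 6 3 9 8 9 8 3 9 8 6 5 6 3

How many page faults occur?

6: miss, frames (6)
3: miss, frames (6 3)
8: miss, evict 6, frames (3 8)
6: miss, evict 3, frames (8 6)
3: miss, evict 8, frames (6 3)
9: miss, evict 6, frames (3 9)
8: miss, evict 3, frames (9 8)
9: hit
8: hit
3: miss, evict 9, frames (8 3)
9: miss, evict 3, frames (8 9)
8: hit
6: miss, evict 9, frames (8 6)
5: miss, evict 6, frames (8 5)
6: miss, evict 5, frames (8 6)
3: miss, evict 6, frames (8 3)
Page faults: 13.

13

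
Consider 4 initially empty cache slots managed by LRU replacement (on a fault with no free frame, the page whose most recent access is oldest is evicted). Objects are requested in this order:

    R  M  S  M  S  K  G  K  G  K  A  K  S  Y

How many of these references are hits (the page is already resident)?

R → fault, frames {R}
M → fault, frames {R,M}
S → fault, frames {R,M,S}
M → hit
S → hit
K → fault, frames {R,M,S,K}
G → fault, evict R, frames {M,S,K,G}
K → hit
G → hit
K → hit
A → fault, evict M, frames {S,G,K,A}
K → hit
S → hit
Y → fault, evict G, frames {A,K,S,Y}
Hits: 7.

7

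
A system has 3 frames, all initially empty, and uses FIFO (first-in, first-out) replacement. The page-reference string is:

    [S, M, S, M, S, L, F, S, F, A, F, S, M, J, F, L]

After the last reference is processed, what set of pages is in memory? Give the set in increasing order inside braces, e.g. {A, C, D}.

S → miss, frames [S]
M → miss, frames [S, M]
S → hit
M → hit
S → hit
L → miss, frames [S, M, L]
F → miss, evict S, frames [M, L, F]
S → miss, evict M, frames [L, F, S]
F → hit
A → miss, evict L, frames [F, S, A]
F → hit
S → hit
M → miss, evict F, frames [S, A, M]
J → miss, evict S, frames [A, M, J]
F → miss, evict A, frames [M, J, F]
L → miss, evict M, frames [J, F, L]

{F, J, L}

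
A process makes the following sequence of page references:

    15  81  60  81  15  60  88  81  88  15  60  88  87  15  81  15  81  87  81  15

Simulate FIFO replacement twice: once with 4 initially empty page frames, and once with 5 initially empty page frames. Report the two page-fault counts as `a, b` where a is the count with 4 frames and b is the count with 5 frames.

7, 5

4 frames: F F F . . . F . . . . . F F F . . . . . → 7 faults.
5 frames: F F F . . . F . . . . . F . . . . . . . → 5 faults.
5 < 7: adding a frame reduced faults, as is typical.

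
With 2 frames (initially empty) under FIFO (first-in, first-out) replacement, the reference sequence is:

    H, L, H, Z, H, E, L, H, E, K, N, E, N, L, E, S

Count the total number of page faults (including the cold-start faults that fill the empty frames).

13

H -> fault, frames [H]
L -> fault, frames [H, L]
H -> hit
Z -> fault, evict H, frames [L, Z]
H -> fault, evict L, frames [Z, H]
E -> fault, evict Z, frames [H, E]
L -> fault, evict H, frames [E, L]
H -> fault, evict E, frames [L, H]
E -> fault, evict L, frames [H, E]
K -> fault, evict H, frames [E, K]
N -> fault, evict E, frames [K, N]
E -> fault, evict K, frames [N, E]
N -> hit
L -> fault, evict N, frames [E, L]
E -> hit
S -> fault, evict E, frames [L, S]
Page faults: 13.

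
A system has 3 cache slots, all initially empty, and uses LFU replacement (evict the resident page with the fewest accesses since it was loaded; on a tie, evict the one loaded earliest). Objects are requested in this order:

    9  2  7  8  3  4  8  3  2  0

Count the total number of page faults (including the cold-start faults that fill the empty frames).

8

9 → fault, frames (9)
2 → fault, frames (9 2)
7 → fault, frames (9 2 7)
8 → fault, evict 9, frames (2 7 8)
3 → fault, evict 2, frames (7 8 3)
4 → fault, evict 7, frames (8 3 4)
8 → hit
3 → hit
2 → fault, evict 4, frames (8 3 2)
0 → fault, evict 2, frames (8 3 0)
Page faults: 8.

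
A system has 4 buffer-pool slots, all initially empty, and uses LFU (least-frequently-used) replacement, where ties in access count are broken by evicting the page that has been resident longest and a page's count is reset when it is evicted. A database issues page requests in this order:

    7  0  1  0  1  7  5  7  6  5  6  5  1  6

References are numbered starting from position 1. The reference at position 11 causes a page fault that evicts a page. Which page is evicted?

pos 1: 7 → fault, frames {7}
pos 2: 0 → fault, frames {7,0}
pos 3: 1 → fault, frames {7,0,1}
pos 4: 0 → hit
pos 5: 1 → hit
pos 6: 7 → hit
pos 7: 5 → fault, frames {7,0,1,5}
pos 8: 7 → hit
pos 9: 6 → fault, evict 5, frames {7,0,1,6}
pos 10: 5 → fault, evict 6, frames {7,0,1,5}
pos 11: 6 → fault, evict 5, frames {7,0,1,6}
At position 11, page 5 is evicted.

5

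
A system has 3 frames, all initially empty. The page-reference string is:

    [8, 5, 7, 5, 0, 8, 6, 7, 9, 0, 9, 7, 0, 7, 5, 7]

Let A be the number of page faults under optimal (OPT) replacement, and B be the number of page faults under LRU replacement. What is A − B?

-3

Under OPT: F F F . F . F . F . . . . . F . → 7 faults.
Under LRU: F F F . F F F F F F . . . . F . → 10 faults.
A − B = 7 − 10 = -3.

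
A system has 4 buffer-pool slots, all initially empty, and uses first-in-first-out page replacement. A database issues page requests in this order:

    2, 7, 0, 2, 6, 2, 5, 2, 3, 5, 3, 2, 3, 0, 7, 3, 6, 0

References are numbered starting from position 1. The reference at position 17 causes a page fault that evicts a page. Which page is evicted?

pos 1: 2 → fault, frames {2}
pos 2: 7 → fault, frames {2,7}
pos 3: 0 → fault, frames {2,7,0}
pos 4: 2 → hit
pos 5: 6 → fault, frames {2,7,0,6}
pos 6: 2 → hit
pos 7: 5 → fault, evict 2, frames {7,0,6,5}
pos 8: 2 → fault, evict 7, frames {0,6,5,2}
pos 9: 3 → fault, evict 0, frames {6,5,2,3}
pos 10: 5 → hit
pos 11: 3 → hit
pos 12: 2 → hit
pos 13: 3 → hit
pos 14: 0 → fault, evict 6, frames {5,2,3,0}
pos 15: 7 → fault, evict 5, frames {2,3,0,7}
pos 16: 3 → hit
pos 17: 6 → fault, evict 2, frames {3,0,7,6}
At position 17, page 2 is evicted.

2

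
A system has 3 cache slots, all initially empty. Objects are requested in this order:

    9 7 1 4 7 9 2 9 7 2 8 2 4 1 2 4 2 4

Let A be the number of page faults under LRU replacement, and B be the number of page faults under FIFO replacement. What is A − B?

Under LRU: F F F F . F F . . . F . F F . . . . → 9 faults.
Under FIFO: F F F F . F F . F . F . F F F . . . → 11 faults.
A − B = 9 − 11 = -2.

-2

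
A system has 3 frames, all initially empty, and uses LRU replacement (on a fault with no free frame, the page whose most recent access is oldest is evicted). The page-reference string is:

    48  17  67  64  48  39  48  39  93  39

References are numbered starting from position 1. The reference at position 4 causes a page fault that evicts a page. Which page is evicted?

48

pos 1: 48 → fault, frames [48]
pos 2: 17 → fault, frames [48, 17]
pos 3: 67 → fault, frames [48, 17, 67]
pos 4: 64 → fault, evict 48, frames [17, 67, 64]
At position 4, page 48 is evicted.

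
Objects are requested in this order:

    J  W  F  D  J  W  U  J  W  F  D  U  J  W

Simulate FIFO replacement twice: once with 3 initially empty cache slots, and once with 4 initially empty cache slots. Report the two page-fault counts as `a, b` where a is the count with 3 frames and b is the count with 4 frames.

3 frames: F F F F F F F . . F F . F F → 11 faults.
4 frames: F F F F . . F F F F F F F F → 12 faults.
12 > 11: adding a frame increased faults — Belady's anomaly.

11, 12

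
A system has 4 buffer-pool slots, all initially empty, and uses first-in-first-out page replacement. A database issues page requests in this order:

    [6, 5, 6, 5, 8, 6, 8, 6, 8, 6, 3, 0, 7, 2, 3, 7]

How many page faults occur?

6 -> fault, frames [6]
5 -> fault, frames [6, 5]
6 -> hit
5 -> hit
8 -> fault, frames [6, 5, 8]
6 -> hit
8 -> hit
6 -> hit
8 -> hit
6 -> hit
3 -> fault, frames [6, 5, 8, 3]
0 -> fault, evict 6, frames [5, 8, 3, 0]
7 -> fault, evict 5, frames [8, 3, 0, 7]
2 -> fault, evict 8, frames [3, 0, 7, 2]
3 -> hit
7 -> hit
Page faults: 7.

7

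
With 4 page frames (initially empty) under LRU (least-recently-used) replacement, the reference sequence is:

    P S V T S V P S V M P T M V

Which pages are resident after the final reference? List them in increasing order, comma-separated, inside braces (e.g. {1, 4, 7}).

P → miss, frames {P}
S → miss, frames {P,S}
V → miss, frames {P,S,V}
T → miss, frames {P,S,V,T}
S → hit
V → hit
P → hit
S → hit
V → hit
M → miss, evict T, frames {P,S,V,M}
P → hit
T → miss, evict S, frames {V,M,P,T}
M → hit
V → hit

{M, P, T, V}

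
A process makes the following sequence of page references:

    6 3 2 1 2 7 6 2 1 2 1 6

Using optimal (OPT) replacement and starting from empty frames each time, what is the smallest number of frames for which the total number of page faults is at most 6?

3

f=1: 12 faults
f=2: 8 faults
f=3: 6 faults
f=4: 5 faults
f=5: 5 faults
Smallest f with faults ≤ 6 is 3.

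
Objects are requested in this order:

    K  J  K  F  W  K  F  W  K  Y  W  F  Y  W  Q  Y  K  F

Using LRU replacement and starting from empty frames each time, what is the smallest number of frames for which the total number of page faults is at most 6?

f=1: 18 faults
f=2: 17 faults
f=3: 9 faults
f=4: 8 faults
f=5: 6 faults
f=6: 6 faults
Smallest f with faults ≤ 6 is 5.

5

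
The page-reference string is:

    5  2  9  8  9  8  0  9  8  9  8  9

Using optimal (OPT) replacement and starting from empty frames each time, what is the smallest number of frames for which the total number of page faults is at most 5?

f=1: 12 faults
f=2: 6 faults
f=3: 5 faults
f=4: 5 faults
f=5: 5 faults
Smallest f with faults ≤ 5 is 3.

3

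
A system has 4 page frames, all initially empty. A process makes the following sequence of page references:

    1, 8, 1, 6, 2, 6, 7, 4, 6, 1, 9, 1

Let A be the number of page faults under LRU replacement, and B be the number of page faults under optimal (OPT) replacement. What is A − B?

Under LRU: F F . F F . F F . F F . → 8 faults.
Under OPT: F F . F F . F F . . F . → 7 faults.
A − B = 8 − 7 = 1.

1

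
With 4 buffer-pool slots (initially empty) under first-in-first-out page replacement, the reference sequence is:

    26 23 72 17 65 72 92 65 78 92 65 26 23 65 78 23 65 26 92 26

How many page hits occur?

26 -> fault, frames [26]
23 -> fault, frames [26, 23]
72 -> fault, frames [26, 23, 72]
17 -> fault, frames [26, 23, 72, 17]
65 -> fault, evict 26, frames [23, 72, 17, 65]
72 -> hit
92 -> fault, evict 23, frames [72, 17, 65, 92]
65 -> hit
78 -> fault, evict 72, frames [17, 65, 92, 78]
92 -> hit
65 -> hit
26 -> fault, evict 17, frames [65, 92, 78, 26]
23 -> fault, evict 65, frames [92, 78, 26, 23]
65 -> fault, evict 92, frames [78, 26, 23, 65]
78 -> hit
23 -> hit
65 -> hit
26 -> hit
92 -> fault, evict 78, frames [26, 23, 65, 92]
26 -> hit
Hits: 9.

9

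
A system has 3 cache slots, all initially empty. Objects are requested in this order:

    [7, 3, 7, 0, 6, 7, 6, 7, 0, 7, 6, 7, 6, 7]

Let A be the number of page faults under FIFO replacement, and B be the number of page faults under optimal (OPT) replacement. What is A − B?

Under FIFO: F F . F F F . . . . . . . . → 5 faults.
Under OPT: F F . F F . . . . . . . . . → 4 faults.
A − B = 5 − 4 = 1.

1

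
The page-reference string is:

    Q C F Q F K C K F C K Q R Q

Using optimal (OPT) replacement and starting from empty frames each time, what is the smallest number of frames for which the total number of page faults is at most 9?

2

f=1: 14 faults
f=2: 9 faults
f=3: 6 faults
f=4: 5 faults
f=5: 5 faults
Smallest f with faults ≤ 9 is 2.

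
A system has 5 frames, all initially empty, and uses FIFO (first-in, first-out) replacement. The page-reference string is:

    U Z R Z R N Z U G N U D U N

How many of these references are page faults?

7

U: miss, frames {U}
Z: miss, frames {U,Z}
R: miss, frames {U,Z,R}
Z: hit
R: hit
N: miss, frames {U,Z,R,N}
Z: hit
U: hit
G: miss, frames {U,Z,R,N,G}
N: hit
U: hit
D: miss, evict U, frames {Z,R,N,G,D}
U: miss, evict Z, frames {R,N,G,D,U}
N: hit
Page faults: 7.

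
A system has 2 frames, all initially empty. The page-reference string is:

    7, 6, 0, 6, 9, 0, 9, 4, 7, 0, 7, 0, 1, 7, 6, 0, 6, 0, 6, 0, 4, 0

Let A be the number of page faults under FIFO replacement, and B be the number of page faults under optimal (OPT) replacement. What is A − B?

2

Under FIFO: F F F . F . . F F F . . F F F F . . . . F . → 12 faults.
Under OPT: F F F . F . . F F . . . F . F F . . . . F . → 10 faults.
A − B = 12 − 10 = 2.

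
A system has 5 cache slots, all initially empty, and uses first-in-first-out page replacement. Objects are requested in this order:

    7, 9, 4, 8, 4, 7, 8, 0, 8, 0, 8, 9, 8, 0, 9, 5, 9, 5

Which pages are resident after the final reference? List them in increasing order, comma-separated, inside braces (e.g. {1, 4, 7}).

{0, 4, 5, 8, 9}

7: miss, frames {7}
9: miss, frames {7,9}
4: miss, frames {7,9,4}
8: miss, frames {7,9,4,8}
4: hit
7: hit
8: hit
0: miss, frames {7,9,4,8,0}
8: hit
0: hit
8: hit
9: hit
8: hit
0: hit
9: hit
5: miss, evict 7, frames {9,4,8,0,5}
9: hit
5: hit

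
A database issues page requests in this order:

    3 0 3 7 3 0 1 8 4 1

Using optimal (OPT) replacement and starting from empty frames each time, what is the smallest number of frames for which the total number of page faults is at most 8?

2

f=1: 10 faults
f=2: 7 faults
f=3: 6 faults
f=4: 6 faults
f=5: 6 faults
f=6: 6 faults
Smallest f with faults ≤ 8 is 2.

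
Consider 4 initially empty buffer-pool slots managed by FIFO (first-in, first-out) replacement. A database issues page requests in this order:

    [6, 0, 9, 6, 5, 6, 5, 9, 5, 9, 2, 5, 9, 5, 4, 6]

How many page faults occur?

6: fault, frames (6)
0: fault, frames (6 0)
9: fault, frames (6 0 9)
6: hit
5: fault, frames (6 0 9 5)
6: hit
5: hit
9: hit
5: hit
9: hit
2: fault, evict 6, frames (0 9 5 2)
5: hit
9: hit
5: hit
4: fault, evict 0, frames (9 5 2 4)
6: fault, evict 9, frames (5 2 4 6)
Page faults: 7.

7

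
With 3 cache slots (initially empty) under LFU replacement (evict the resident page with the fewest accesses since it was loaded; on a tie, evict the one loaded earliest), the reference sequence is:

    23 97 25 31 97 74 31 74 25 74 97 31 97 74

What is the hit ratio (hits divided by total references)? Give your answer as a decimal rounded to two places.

23 → miss, frames {23}
97 → miss, frames {23,97}
25 → miss, frames {23,97,25}
31 → miss, evict 23, frames {97,25,31}
97 → hit
74 → miss, evict 25, frames {97,31,74}
31 → hit
74 → hit
25 → miss, evict 97, frames {31,74,25}
74 → hit
97 → miss, evict 25, frames {31,74,97}
31 → hit
97 → hit
74 → hit
Hits: 7 of 14 references → 7/14 = 0.5000.

0.50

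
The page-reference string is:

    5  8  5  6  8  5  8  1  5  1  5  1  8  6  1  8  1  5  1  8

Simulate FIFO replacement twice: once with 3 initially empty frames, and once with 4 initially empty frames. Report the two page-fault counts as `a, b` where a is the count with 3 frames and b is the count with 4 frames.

3 frames: F F . F . . . F F . . . F F F . . F . F → 10 faults.
4 frames: F F . F . . . F . . . . . . . . . . . . → 4 faults.
4 < 10: adding a frame reduced faults, as is typical.

10, 4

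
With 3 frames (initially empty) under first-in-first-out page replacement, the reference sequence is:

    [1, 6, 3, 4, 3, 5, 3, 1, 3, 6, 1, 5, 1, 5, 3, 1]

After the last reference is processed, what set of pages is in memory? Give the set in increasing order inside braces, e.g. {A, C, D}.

1: miss, frames (1)
6: miss, frames (1 6)
3: miss, frames (1 6 3)
4: miss, evict 1, frames (6 3 4)
3: hit
5: miss, evict 6, frames (3 4 5)
3: hit
1: miss, evict 3, frames (4 5 1)
3: miss, evict 4, frames (5 1 3)
6: miss, evict 5, frames (1 3 6)
1: hit
5: miss, evict 1, frames (3 6 5)
1: miss, evict 3, frames (6 5 1)
5: hit
3: miss, evict 6, frames (5 1 3)
1: hit

{1, 3, 5}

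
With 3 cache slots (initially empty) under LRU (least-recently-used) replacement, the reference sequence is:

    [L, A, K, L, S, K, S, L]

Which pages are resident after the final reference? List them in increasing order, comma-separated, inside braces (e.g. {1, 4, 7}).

{K, L, S}

L: fault, frames [L]
A: fault, frames [L, A]
K: fault, frames [L, A, K]
L: hit
S: fault, evict A, frames [K, L, S]
K: hit
S: hit
L: hit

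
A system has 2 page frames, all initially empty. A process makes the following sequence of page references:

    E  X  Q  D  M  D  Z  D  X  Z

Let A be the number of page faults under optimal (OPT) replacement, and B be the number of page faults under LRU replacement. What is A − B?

Under OPT: F F F F F . F . F . → 7 faults.
Under LRU: F F F F F . F . F F → 8 faults.
A − B = 7 − 8 = -1.

-1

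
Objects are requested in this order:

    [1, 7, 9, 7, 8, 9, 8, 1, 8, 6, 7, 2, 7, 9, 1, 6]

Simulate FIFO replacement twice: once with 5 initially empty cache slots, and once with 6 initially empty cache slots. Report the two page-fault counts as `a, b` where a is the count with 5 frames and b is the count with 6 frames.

5 frames: F F F . F . . . . F . F . . F . → 7 faults.
6 frames: F F F . F . . . . F . F . . . . → 6 faults.
6 < 7: adding a frame reduced faults, as is typical.

7, 6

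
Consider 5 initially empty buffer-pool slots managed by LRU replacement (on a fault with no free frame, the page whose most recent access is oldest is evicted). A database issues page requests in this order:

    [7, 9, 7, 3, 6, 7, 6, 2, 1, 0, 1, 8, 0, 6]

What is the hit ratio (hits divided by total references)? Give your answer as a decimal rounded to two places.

0.43

7 → miss, frames [7]
9 → miss, frames [7, 9]
7 → hit
3 → miss, frames [9, 7, 3]
6 → miss, frames [9, 7, 3, 6]
7 → hit
6 → hit
2 → miss, frames [9, 3, 7, 6, 2]
1 → miss, evict 9, frames [3, 7, 6, 2, 1]
0 → miss, evict 3, frames [7, 6, 2, 1, 0]
1 → hit
8 → miss, evict 7, frames [6, 2, 0, 1, 8]
0 → hit
6 → hit
Hits: 6 of 14 references → 6/14 = 0.4286.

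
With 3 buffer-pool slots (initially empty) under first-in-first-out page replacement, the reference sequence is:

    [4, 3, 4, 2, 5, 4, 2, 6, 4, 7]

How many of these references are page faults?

7

4 → miss, frames (4)
3 → miss, frames (4 3)
4 → hit
2 → miss, frames (4 3 2)
5 → miss, evict 4, frames (3 2 5)
4 → miss, evict 3, frames (2 5 4)
2 → hit
6 → miss, evict 2, frames (5 4 6)
4 → hit
7 → miss, evict 5, frames (4 6 7)
Page faults: 7.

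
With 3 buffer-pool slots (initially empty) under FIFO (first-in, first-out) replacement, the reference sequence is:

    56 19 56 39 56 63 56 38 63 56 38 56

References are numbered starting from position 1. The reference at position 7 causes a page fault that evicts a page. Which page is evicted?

19

pos 1: 56: fault, frames [56]
pos 2: 19: fault, frames [56, 19]
pos 3: 56: hit
pos 4: 39: fault, frames [56, 19, 39]
pos 5: 56: hit
pos 6: 63: fault, evict 56, frames [19, 39, 63]
pos 7: 56: fault, evict 19, frames [39, 63, 56]
At position 7, page 19 is evicted.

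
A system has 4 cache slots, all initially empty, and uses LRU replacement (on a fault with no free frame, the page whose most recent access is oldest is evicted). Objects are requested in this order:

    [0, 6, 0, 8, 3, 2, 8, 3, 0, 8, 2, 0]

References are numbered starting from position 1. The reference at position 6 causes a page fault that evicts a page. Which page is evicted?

pos 1: 0 → miss, frames {0}
pos 2: 6 → miss, frames {0,6}
pos 3: 0 → hit
pos 4: 8 → miss, frames {6,0,8}
pos 5: 3 → miss, frames {6,0,8,3}
pos 6: 2 → miss, evict 6, frames {0,8,3,2}
At position 6, page 6 is evicted.

6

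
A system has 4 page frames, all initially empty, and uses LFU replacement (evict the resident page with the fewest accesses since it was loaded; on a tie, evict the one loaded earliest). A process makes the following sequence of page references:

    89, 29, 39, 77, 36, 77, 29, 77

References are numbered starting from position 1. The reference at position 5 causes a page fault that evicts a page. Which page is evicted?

pos 1: 89 → miss, frames [89]
pos 2: 29 → miss, frames [89, 29]
pos 3: 39 → miss, frames [89, 29, 39]
pos 4: 77 → miss, frames [89, 29, 39, 77]
pos 5: 36 → miss, evict 89, frames [29, 39, 77, 36]
At position 5, page 89 is evicted.

89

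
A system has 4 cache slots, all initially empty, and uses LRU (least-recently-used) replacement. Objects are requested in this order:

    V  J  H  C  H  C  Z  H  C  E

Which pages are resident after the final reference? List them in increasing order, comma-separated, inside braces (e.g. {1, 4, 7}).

V → miss, frames {V}
J → miss, frames {V,J}
H → miss, frames {V,J,H}
C → miss, frames {V,J,H,C}
H → hit
C → hit
Z → miss, evict V, frames {J,H,C,Z}
H → hit
C → hit
E → miss, evict J, frames {Z,H,C,E}

{C, E, H, Z}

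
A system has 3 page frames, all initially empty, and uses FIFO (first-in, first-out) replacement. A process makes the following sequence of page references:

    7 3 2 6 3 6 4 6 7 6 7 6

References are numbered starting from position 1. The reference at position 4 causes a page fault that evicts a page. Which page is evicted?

pos 1: 7: fault, frames (7)
pos 2: 3: fault, frames (7 3)
pos 3: 2: fault, frames (7 3 2)
pos 4: 6: fault, evict 7, frames (3 2 6)
At position 4, page 7 is evicted.

7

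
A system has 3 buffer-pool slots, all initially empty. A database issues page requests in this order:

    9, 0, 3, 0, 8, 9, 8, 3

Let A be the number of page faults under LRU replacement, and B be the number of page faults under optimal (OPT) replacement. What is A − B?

2

Under LRU: F F F . F F . F → 6 faults.
Under OPT: F F F . F . . . → 4 faults.
A − B = 6 − 4 = 2.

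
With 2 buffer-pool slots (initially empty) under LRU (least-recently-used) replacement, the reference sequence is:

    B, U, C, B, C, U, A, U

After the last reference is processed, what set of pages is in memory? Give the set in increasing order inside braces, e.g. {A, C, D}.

B: miss, frames {B}
U: miss, frames {B,U}
C: miss, evict B, frames {U,C}
B: miss, evict U, frames {C,B}
C: hit
U: miss, evict B, frames {C,U}
A: miss, evict C, frames {U,A}
U: hit

{A, U}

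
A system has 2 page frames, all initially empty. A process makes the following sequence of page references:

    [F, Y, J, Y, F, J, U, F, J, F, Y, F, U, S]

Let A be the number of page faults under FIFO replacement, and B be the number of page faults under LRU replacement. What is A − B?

-1

Under FIFO: F F F . F . F . F F F . F F → 10 faults.
Under LRU: F F F . F F F F F . F . F F → 11 faults.
A − B = 10 − 11 = -1.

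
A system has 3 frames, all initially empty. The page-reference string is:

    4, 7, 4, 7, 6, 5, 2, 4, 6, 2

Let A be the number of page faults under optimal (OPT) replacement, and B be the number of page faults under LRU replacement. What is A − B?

Under OPT: F F . . F F F . . . → 5 faults.
Under LRU: F F . . F F F F F . → 7 faults.
A − B = 5 − 7 = -2.

-2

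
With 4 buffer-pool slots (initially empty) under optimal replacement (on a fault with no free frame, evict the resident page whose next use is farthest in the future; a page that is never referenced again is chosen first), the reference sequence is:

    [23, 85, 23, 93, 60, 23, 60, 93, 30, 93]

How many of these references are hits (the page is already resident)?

23 → miss, frames {23}
85 → miss, frames {23,85}
23 → hit
93 → miss, frames {23,85,93}
60 → miss, frames {23,85,93,60}
23 → hit
60 → hit
93 → hit
30 → miss, evict 60, frames {23,85,93,30}
93 → hit
Hits: 5.

5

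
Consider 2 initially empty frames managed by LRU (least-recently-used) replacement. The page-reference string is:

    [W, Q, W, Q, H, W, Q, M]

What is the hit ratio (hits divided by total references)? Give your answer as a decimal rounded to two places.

0.25

W -> fault, frames (W)
Q -> fault, frames (W Q)
W -> hit
Q -> hit
H -> fault, evict W, frames (Q H)
W -> fault, evict Q, frames (H W)
Q -> fault, evict H, frames (W Q)
M -> fault, evict W, frames (Q M)
Hits: 2 of 8 references → 2/8 = 0.2500.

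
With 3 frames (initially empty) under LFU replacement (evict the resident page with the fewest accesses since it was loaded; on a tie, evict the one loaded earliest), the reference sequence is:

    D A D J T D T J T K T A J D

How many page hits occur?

D → fault, frames [D]
A → fault, frames [D, A]
D → hit
J → fault, frames [D, A, J]
T → fault, evict A, frames [D, J, T]
D → hit
T → hit
J → hit
T → hit
K → fault, evict J, frames [D, T, K]
T → hit
A → fault, evict K, frames [D, T, A]
J → fault, evict A, frames [D, T, J]
D → hit
Hits: 7.

7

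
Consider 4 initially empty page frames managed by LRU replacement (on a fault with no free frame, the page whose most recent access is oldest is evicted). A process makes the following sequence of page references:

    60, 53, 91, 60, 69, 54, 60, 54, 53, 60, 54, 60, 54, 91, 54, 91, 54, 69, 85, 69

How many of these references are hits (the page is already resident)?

60 -> miss, frames {60}
53 -> miss, frames {60,53}
91 -> miss, frames {60,53,91}
60 -> hit
69 -> miss, frames {53,91,60,69}
54 -> miss, evict 53, frames {91,60,69,54}
60 -> hit
54 -> hit
53 -> miss, evict 91, frames {69,60,54,53}
60 -> hit
54 -> hit
60 -> hit
54 -> hit
91 -> miss, evict 69, frames {53,60,54,91}
54 -> hit
91 -> hit
54 -> hit
69 -> miss, evict 53, frames {60,91,54,69}
85 -> miss, evict 60, frames {91,54,69,85}
69 -> hit
Hits: 11.

11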